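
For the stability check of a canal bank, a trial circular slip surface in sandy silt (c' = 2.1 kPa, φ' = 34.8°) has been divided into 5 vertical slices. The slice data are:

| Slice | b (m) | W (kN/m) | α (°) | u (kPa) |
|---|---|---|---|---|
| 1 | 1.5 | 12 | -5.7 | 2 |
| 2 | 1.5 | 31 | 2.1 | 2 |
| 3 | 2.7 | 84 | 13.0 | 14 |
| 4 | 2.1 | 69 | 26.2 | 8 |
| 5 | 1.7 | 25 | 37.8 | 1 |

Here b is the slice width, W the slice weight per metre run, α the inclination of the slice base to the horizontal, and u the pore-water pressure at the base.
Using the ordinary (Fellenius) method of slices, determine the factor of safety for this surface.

Ordinary method of slices: FS = Σ[c'·Δl_i + (W_i cosα_i − u_i·Δl_i)·tanφ'] / Σ W_i sinα_i, with Δl_i = b_i / cosα_i.
Slice 1: Δl = 1.5/cos(-5.7°) = 1.507 m; N'_1 = 12·cos(-5.7°) − 2·1.507 = 8.9; c'Δl = 3.17; W sinα = -1.2
Slice 2: Δl = 1.5/cos2.1° = 1.501 m; N'_2 = 31·cos2.1° − 2·1.501 = 28.0; c'Δl = 3.15; W sinα = 1.1
Slice 3: Δl = 2.7/cos13.0° = 2.771 m; N'_3 = 84·cos13.0° − 14·2.771 = 43.1; c'Δl = 5.82; W sinα = 18.9
Slice 4: Δl = 2.1/cos26.2° = 2.340 m; N'_4 = 69·cos26.2° − 8·2.340 = 43.2; c'Δl = 4.91; W sinα = 30.5
Slice 5: Δl = 1.7/cos37.8° = 2.151 m; N'_5 = 25·cos37.8° − 1·2.151 = 17.6; c'Δl = 4.52; W sinα = 15.3
Σc'Δl = 21.6 kN/m; ΣN' = 140.7 kN/m; ΣW sinα = 64.6 kN/m
Resisting = 21.6 + 140.7·tan34.8° = 21.6 + 97.8 = 119.4 kN/m
FS = 119.4 / 64.6 = 1.847

FS = 1.85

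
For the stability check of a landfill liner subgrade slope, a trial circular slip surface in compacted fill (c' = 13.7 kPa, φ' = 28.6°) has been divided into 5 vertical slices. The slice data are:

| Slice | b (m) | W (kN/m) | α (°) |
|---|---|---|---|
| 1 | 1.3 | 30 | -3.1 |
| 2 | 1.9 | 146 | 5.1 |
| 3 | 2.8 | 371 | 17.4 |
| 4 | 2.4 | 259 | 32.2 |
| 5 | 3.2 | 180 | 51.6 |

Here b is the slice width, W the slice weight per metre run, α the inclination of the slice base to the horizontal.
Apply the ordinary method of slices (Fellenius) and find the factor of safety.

FS = 1.65

Ordinary method of slices: FS = Σ[c'·Δl_i + (W_i cosα_i)·tanφ'] / Σ W_i sinα_i, with Δl_i = b_i / cosα_i.
Slice 1: Δl = 1.3/cos(-3.1°) = 1.302 m; N'_1 = 30·cos(-3.1°) = 30.0; c'Δl = 17.84; W sinα = -1.6
Slice 2: Δl = 1.9/cos5.1° = 1.908 m; N'_2 = 146·cos5.1° = 145.4; c'Δl = 26.13; W sinα = 13.0
Slice 3: Δl = 2.8/cos17.4° = 2.934 m; N'_3 = 371·cos17.4° = 354.0; c'Δl = 40.20; W sinα = 110.9
Slice 4: Δl = 2.4/cos32.2° = 2.836 m; N'_4 = 259·cos32.2° = 219.2; c'Δl = 38.86; W sinα = 138.0
Slice 5: Δl = 3.2/cos51.6° = 5.152 m; N'_5 = 180·cos51.6° = 111.8; c'Δl = 70.58; W sinα = 141.1
Σc'Δl = 193.6 kN/m; ΣN' = 860.4 kN/m; ΣW sinα = 401.4 kN/m
Resisting = 193.6 + 860.4·tan28.6° = 193.6 + 469.1 = 662.7 kN/m
FS = 662.7 / 401.4 = 1.651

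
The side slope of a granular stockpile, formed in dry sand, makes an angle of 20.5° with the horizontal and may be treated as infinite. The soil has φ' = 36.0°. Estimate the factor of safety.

FS = 1.94

For a dry cohesionless infinite slope the factor of safety is FS = tanφ' / tanβ.
FS = tan36.0° / tan20.5° = 0.7265 / 0.3739 = 1.943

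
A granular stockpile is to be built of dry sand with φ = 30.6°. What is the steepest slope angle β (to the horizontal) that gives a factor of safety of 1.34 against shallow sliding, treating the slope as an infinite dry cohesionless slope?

For an infinite dry cohesionless slope FS = tanφ/tanβ, so tanβ = tanφ / FS.
tanβ = tan30.6° / 1.34 = 0.5914 / 1.34 = 0.4413
β = arctan(0.4413) = 23.81°

β = 23.8°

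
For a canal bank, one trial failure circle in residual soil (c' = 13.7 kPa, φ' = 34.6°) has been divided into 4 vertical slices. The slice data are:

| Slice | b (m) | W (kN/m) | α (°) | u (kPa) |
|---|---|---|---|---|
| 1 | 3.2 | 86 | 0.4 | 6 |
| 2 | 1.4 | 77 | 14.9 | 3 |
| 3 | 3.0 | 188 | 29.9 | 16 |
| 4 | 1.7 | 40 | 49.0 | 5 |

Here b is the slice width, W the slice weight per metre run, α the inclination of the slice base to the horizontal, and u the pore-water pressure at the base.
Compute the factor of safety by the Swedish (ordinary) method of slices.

FS = 2.25

Ordinary method of slices: FS = Σ[c'·Δl_i + (W_i cosα_i − u_i·Δl_i)·tanφ'] / Σ W_i sinα_i, with Δl_i = b_i / cosα_i.
Slice 1: Δl = 3.2/cos0.4° = 3.200 m; N'_1 = 86·cos0.4° − 6·3.200 = 66.8; c'Δl = 43.84; W sinα = 0.6
Slice 2: Δl = 1.4/cos14.9° = 1.449 m; N'_2 = 77·cos14.9° − 3·1.449 = 70.1; c'Δl = 19.85; W sinα = 19.8
Slice 3: Δl = 3.0/cos29.9° = 3.461 m; N'_3 = 188·cos29.9° − 16·3.461 = 107.6; c'Δl = 47.41; W sinα = 93.7
Slice 4: Δl = 1.7/cos49.0° = 2.591 m; N'_4 = 40·cos49.0° − 5·2.591 = 13.3; c'Δl = 35.50; W sinα = 30.2
Σc'Δl = 146.6 kN/m; ΣN' = 257.8 kN/m; ΣW sinα = 144.3 kN/m
Resisting = 146.6 + 257.8·tan34.6° = 146.6 + 177.8 = 324.4 kN/m
FS = 324.4 / 144.3 = 2.248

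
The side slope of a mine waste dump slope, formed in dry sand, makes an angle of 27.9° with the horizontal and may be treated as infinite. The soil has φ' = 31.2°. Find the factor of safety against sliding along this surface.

FS = 1.14

For a dry cohesionless infinite slope the factor of safety is FS = tanφ' / tanβ.
FS = tan31.2° / tan27.9° = 0.6056 / 0.5295 = 1.144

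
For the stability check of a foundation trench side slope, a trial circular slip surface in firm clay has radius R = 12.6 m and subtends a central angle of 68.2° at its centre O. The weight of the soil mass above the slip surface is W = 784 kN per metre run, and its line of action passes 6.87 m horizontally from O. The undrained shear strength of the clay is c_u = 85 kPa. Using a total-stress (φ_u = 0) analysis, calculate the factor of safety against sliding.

Taking moments about the centre O, the resisting moment is provided by the undrained shear strength acting along the arc:
Arc length L_a = R·θ = 12.6·(68.2°·π/180) = 12.6·1.1903 = 15.00 m
M_R = c_u·L_a·R = 85·15.00·12.6 = 16062.8 kN·m/m
M_D = W·d = 784·6.87 = 5386.1 kN·m/m
FS = M_R / M_D = 16062.8 / 5386.1 = 2.982

FS = 2.98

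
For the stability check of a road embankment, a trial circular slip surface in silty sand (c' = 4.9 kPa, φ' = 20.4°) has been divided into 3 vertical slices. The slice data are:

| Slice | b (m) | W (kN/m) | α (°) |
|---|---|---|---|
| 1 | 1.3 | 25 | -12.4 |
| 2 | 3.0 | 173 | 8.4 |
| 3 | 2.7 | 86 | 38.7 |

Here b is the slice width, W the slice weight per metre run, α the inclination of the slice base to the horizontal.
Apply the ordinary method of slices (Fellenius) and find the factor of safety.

Ordinary method of slices: FS = Σ[c'·Δl_i + (W_i cosα_i)·tanφ'] / Σ W_i sinα_i, with Δl_i = b_i / cosα_i.
Slice 1: Δl = 1.3/cos(-12.4°) = 1.331 m; N'_1 = 25·cos(-12.4°) = 24.4; c'Δl = 6.52; W sinα = -5.4
Slice 2: Δl = 3.0/cos8.4° = 3.033 m; N'_2 = 173·cos8.4° = 171.1; c'Δl = 14.86; W sinα = 25.3
Slice 3: Δl = 2.7/cos38.7° = 3.460 m; N'_3 = 86·cos38.7° = 67.1; c'Δl = 16.95; W sinα = 53.8
Σc'Δl = 38.3 kN/m; ΣN' = 262.7 kN/m; ΣW sinα = 73.7 kN/m
Resisting = 38.3 + 262.7·tan20.4° = 38.3 + 97.7 = 136.0 kN/m
FS = 136.0 / 73.7 = 1.846

FS = 1.85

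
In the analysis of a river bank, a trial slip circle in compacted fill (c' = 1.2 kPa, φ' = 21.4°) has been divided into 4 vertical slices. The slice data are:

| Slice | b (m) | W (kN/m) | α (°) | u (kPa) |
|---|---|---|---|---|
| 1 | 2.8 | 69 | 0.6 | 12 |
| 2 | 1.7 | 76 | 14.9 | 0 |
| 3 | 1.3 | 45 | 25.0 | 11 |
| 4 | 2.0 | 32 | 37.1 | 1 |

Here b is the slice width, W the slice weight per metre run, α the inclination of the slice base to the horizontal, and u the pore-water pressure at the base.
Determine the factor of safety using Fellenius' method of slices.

FS = 1.22

Ordinary method of slices: FS = Σ[c'·Δl_i + (W_i cosα_i − u_i·Δl_i)·tanφ'] / Σ W_i sinα_i, with Δl_i = b_i / cosα_i.
Slice 1: Δl = 2.8/cos0.6° = 2.800 m; N'_1 = 69·cos0.6° − 12·2.800 = 35.4; c'Δl = 3.36; W sinα = 0.7
Slice 2: Δl = 1.7/cos14.9° = 1.759 m; N'_2 = 76·cos14.9° − 0·1.759 = 73.4; c'Δl = 2.11; W sinα = 19.5
Slice 3: Δl = 1.3/cos25.0° = 1.434 m; N'_3 = 45·cos25.0° − 11·1.434 = 25.0; c'Δl = 1.72; W sinα = 19.0
Slice 4: Δl = 2.0/cos37.1° = 2.508 m; N'_4 = 32·cos37.1° − 1·2.508 = 23.0; c'Δl = 3.01; W sinα = 19.3
Σc'Δl = 10.2 kN/m; ΣN' = 156.9 kN/m; ΣW sinα = 58.6 kN/m
Resisting = 10.2 + 156.9·tan21.4° = 10.2 + 61.5 = 71.7 kN/m
FS = 71.7 / 58.6 = 1.223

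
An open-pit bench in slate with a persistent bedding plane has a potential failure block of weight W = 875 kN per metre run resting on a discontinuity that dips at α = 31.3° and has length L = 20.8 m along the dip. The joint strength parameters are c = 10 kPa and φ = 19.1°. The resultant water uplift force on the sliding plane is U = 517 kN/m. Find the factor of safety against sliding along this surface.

Resolving the block weight along and normal to the plane and applying the Mohr–Coulomb strength on the joint:
N' = W cosα − U = 875·cos31.3° − 517 = 230.7 kN/m
Driving force T = W sinα = 875·sin31.3° = 454.6 kN/m
Resisting force R = c·L + N'·tanφ = 10·20.8 + 230.7·tan19.1° = 208.0 + 79.9 = 287.9 kN/m
FS = R / T = 287.9 / 454.6 = 0.633

FS = 0.63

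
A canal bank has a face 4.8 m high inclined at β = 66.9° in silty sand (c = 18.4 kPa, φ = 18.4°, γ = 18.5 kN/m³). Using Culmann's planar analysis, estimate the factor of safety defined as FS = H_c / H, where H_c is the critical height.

FS = 2.14

H_c = (4c/γ) · sinβ cosφ / [1 − cos(β − φ)]
    = (4·18.4/18.5) · sin66.9°·cos18.4° / [1 − cos48.5°]
    = 3.978 · 0.8728 / 0.3374 = 10.29 m
FS = H_c / H = 10.29 / 4.8 = 2.144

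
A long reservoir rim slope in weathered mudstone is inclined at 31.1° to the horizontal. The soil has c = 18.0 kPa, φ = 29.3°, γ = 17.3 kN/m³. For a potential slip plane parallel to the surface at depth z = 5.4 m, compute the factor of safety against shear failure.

For an infinite slope with a slip plane parallel to the surface (no pore pressure): FS = [c + γz cos²β tanφ] / [γz sinβ cosβ].
γz = 17.3·5.4 = 93.42 kN/m²
Numerator = 18.0 + 93.42·cos²31.1°·tan29.3° = 18.0 + 93.42·0.7332·0.5612 = 56.438 kPa
Denominator = 93.42·sin31.1°·cos31.1° = 93.42·0.5165·0.8563 = 41.319 kPa
FS = 56.438 / 41.319 = 1.366

FS = 1.37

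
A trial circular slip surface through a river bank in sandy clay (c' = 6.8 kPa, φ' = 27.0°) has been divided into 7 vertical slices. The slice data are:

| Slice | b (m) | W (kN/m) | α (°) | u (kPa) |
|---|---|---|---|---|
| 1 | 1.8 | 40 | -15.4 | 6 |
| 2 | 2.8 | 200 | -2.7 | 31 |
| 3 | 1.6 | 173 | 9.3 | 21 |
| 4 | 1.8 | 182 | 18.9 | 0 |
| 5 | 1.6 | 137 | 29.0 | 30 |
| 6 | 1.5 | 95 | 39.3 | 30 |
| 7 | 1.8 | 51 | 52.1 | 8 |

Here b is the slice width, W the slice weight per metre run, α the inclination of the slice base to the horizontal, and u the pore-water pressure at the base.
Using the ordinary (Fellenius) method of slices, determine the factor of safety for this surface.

FS = 1.60

Ordinary method of slices: FS = Σ[c'·Δl_i + (W_i cosα_i − u_i·Δl_i)·tanφ'] / Σ W_i sinα_i, with Δl_i = b_i / cosα_i.
Slice 1: Δl = 1.8/cos(-15.4°) = 1.867 m; N'_1 = 40·cos(-15.4°) − 6·1.867 = 27.4; c'Δl = 12.70; W sinα = -10.6
Slice 2: Δl = 2.8/cos(-2.7°) = 2.803 m; N'_2 = 200·cos(-2.7°) − 31·2.803 = 112.9; c'Δl = 19.06; W sinα = -9.4
Slice 3: Δl = 1.6/cos9.3° = 1.621 m; N'_3 = 173·cos9.3° − 21·1.621 = 136.7; c'Δl = 11.02; W sinα = 28.0
Slice 4: Δl = 1.8/cos18.9° = 1.903 m; N'_4 = 182·cos18.9° − 0·1.903 = 172.2; c'Δl = 12.94; W sinα = 59.0
Slice 5: Δl = 1.6/cos29.0° = 1.829 m; N'_5 = 137·cos29.0° − 30·1.829 = 64.9; c'Δl = 12.44; W sinα = 66.4
Slice 6: Δl = 1.5/cos39.3° = 1.938 m; N'_6 = 95·cos39.3° − 30·1.938 = 15.4; c'Δl = 13.18; W sinα = 60.2
Slice 7: Δl = 1.8/cos52.1° = 2.930 m; N'_7 = 51·cos52.1° − 8·2.930 = 7.9; c'Δl = 19.93; W sinα = 40.2
Σc'Δl = 101.3 kN/m; ΣN' = 537.3 kN/m; ΣW sinα = 233.7 kN/m
Resisting = 101.3 + 537.3·tan27.0° = 101.3 + 273.8 = 375.0 kN/m
FS = 375.0 / 233.7 = 1.605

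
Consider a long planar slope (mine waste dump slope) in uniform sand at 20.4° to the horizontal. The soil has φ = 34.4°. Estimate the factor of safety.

FS = 1.84

For a dry cohesionless infinite slope the factor of safety is FS = tanφ / tanβ.
FS = tan34.4° / tan20.4° = 0.6847 / 0.3719 = 1.841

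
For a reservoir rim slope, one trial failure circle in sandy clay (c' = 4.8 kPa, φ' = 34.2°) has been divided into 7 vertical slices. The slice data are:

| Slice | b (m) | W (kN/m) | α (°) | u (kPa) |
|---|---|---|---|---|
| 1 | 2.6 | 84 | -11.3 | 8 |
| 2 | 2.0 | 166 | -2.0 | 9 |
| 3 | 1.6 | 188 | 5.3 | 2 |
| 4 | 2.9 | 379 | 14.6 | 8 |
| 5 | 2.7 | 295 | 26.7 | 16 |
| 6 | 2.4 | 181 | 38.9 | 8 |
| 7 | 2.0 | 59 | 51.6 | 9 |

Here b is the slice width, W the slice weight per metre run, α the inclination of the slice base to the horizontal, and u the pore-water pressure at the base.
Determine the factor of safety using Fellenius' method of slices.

FS = 2.14

Ordinary method of slices: FS = Σ[c'·Δl_i + (W_i cosα_i − u_i·Δl_i)·tanφ'] / Σ W_i sinα_i, with Δl_i = b_i / cosα_i.
Slice 1: Δl = 2.6/cos(-11.3°) = 2.651 m; N'_1 = 84·cos(-11.3°) − 8·2.651 = 61.2; c'Δl = 12.73; W sinα = -16.5
Slice 2: Δl = 2.0/cos(-2.0°) = 2.001 m; N'_2 = 166·cos(-2.0°) − 9·2.001 = 147.9; c'Δl = 9.61; W sinα = -5.8
Slice 3: Δl = 1.6/cos5.3° = 1.607 m; N'_3 = 188·cos5.3° − 2·1.607 = 184.0; c'Δl = 7.71; W sinα = 17.4
Slice 4: Δl = 2.9/cos14.6° = 2.997 m; N'_4 = 379·cos14.6° − 8·2.997 = 342.8; c'Δl = 14.38; W sinα = 95.5
Slice 5: Δl = 2.7/cos26.7° = 3.022 m; N'_5 = 295·cos26.7° − 16·3.022 = 215.2; c'Δl = 14.51; W sinα = 132.5
Slice 6: Δl = 2.4/cos38.9° = 3.084 m; N'_6 = 181·cos38.9° − 8·3.084 = 116.2; c'Δl = 14.80; W sinα = 113.7
Slice 7: Δl = 2.0/cos51.6° = 3.220 m; N'_7 = 59·cos51.6° − 9·3.220 = 7.7; c'Δl = 15.46; W sinα = 46.2
Σc'Δl = 89.2 kN/m; ΣN' = 1074.9 kN/m; ΣW sinα = 383.1 kN/m
Resisting = 89.2 + 1074.9·tan34.2° = 89.2 + 730.5 = 819.7 kN/m
FS = 819.7 / 383.1 = 2.140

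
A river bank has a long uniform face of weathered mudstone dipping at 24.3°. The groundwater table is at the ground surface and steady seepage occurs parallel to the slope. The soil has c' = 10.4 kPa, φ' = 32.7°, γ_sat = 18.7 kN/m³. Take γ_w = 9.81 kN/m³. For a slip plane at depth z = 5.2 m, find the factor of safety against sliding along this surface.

FS = 0.96

With seepage parallel to the slope and the water table at the surface, the effective normal stress on the slip plane uses the buoyant unit weight γ' = γ_sat − γ_w while the driving shear stress uses γ_sat:
FS = [c' + γ' z cos²β tanφ'] / [γ_sat z sinβ cosβ]
γ' = 18.7 − 9.81 = 8.89 kN/m³
Numerator = 10.4 + 8.89·5.2·cos²24.3°·tan32.7° = 10.4 + 8.89·5.2·0.8307·0.6420 = 35.052 kPa
Denominator = 18.7·5.2·sin24.3°·cos24.3° = 18.7·5.2·0.4115·0.9114 = 36.470 kPa
FS = 35.052 / 36.470 = 0.961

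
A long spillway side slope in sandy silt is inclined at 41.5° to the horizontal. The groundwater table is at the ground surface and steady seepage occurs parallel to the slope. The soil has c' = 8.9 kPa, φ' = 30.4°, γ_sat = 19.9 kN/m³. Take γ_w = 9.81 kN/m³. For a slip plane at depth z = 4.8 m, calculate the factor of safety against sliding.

With seepage parallel to the slope and the water table at the surface, the effective normal stress on the slip plane uses the buoyant unit weight γ' = γ_sat − γ_w while the driving shear stress uses γ_sat:
FS = [c' + γ' z cos²β tanφ'] / [γ_sat z sinβ cosβ]
γ' = 19.9 − 9.81 = 10.09 kN/m³
Numerator = 8.9 + 10.09·4.8·cos²41.5°·tan30.4° = 8.9 + 10.09·4.8·0.5609·0.5867 = 24.839 kPa
Denominator = 19.9·4.8·sin41.5°·cos41.5° = 19.9·4.8·0.6626·0.7490 = 47.404 kPa
FS = 24.839 / 47.404 = 0.524

FS = 0.52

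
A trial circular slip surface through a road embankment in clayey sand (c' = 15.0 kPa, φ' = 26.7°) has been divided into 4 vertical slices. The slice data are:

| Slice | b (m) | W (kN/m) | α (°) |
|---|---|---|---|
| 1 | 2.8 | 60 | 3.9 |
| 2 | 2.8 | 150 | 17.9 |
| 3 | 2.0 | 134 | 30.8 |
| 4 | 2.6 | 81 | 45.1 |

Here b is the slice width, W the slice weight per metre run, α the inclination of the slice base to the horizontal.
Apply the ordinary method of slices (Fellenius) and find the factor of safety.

Ordinary method of slices: FS = Σ[c'·Δl_i + (W_i cosα_i)·tanφ'] / Σ W_i sinα_i, with Δl_i = b_i / cosα_i.
Slice 1: Δl = 2.8/cos3.9° = 2.806 m; N'_1 = 60·cos3.9° = 59.9; c'Δl = 42.10; W sinα = 4.1
Slice 2: Δl = 2.8/cos17.9° = 2.942 m; N'_2 = 150·cos17.9° = 142.7; c'Δl = 44.14; W sinα = 46.1
Slice 3: Δl = 2.0/cos30.8° = 2.328 m; N'_3 = 134·cos30.8° = 115.1; c'Δl = 34.93; W sinα = 68.6
Slice 4: Δl = 2.6/cos45.1° = 3.683 m; N'_4 = 81·cos45.1° = 57.2; c'Δl = 55.25; W sinα = 57.4
Σc'Δl = 176.4 kN/m; ΣN' = 374.9 kN/m; ΣW sinα = 176.2 kN/m
Resisting = 176.4 + 374.9·tan26.7° = 176.4 + 188.5 = 365.0 kN/m
FS = 365.0 / 176.2 = 2.072

FS = 2.07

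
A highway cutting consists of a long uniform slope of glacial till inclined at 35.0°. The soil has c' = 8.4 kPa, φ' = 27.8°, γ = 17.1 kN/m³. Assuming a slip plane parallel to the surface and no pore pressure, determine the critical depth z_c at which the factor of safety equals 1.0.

Setting FS = 1.00 in FS = [c' + γz cos²β tanφ'] / [γz sinβ cosβ] and solving for z:
z = c' / [γ cosβ (FS·sinβ − cosβ·tanφ')]
  = 8.4 / [17.1·cos35.0°·(1.00·sin35.0° − cos35.0°·tan27.8°)]
  = 8.4 / [17.1·0.8192·(1.00·0.5736 − 0.8192·0.5272)]
  = 8.4 / 1.9847 = 4.232 m

z_c = 4.23 m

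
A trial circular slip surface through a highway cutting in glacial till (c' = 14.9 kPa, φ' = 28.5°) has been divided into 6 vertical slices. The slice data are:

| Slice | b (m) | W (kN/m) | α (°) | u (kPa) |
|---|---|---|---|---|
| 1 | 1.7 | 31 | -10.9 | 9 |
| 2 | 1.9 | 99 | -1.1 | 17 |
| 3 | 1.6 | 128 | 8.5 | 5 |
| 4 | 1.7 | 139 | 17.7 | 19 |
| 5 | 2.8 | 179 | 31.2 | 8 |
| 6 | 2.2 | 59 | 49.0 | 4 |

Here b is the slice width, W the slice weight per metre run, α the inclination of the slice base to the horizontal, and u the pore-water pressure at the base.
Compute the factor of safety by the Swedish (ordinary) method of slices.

FS = 2.35

Ordinary method of slices: FS = Σ[c'·Δl_i + (W_i cosα_i − u_i·Δl_i)·tanφ'] / Σ W_i sinα_i, with Δl_i = b_i / cosα_i.
Slice 1: Δl = 1.7/cos(-10.9°) = 1.731 m; N'_1 = 31·cos(-10.9°) − 9·1.731 = 14.9; c'Δl = 25.80; W sinα = -5.9
Slice 2: Δl = 1.9/cos(-1.1°) = 1.900 m; N'_2 = 99·cos(-1.1°) − 17·1.900 = 66.7; c'Δl = 28.32; W sinα = -1.9
Slice 3: Δl = 1.6/cos8.5° = 1.618 m; N'_3 = 128·cos8.5° − 5·1.618 = 118.5; c'Δl = 24.10; W sinα = 18.9
Slice 4: Δl = 1.7/cos17.7° = 1.784 m; N'_4 = 139·cos17.7° − 19·1.784 = 98.5; c'Δl = 26.59; W sinα = 42.3
Slice 5: Δl = 2.8/cos31.2° = 3.273 m; N'_5 = 179·cos31.2° − 8·3.273 = 126.9; c'Δl = 48.77; W sinα = 92.7
Slice 6: Δl = 2.2/cos49.0° = 3.353 m; N'_6 = 59·cos49.0° − 4·3.353 = 25.3; c'Δl = 49.97; W sinα = 44.5
Σc'Δl = 203.5 kN/m; ΣN' = 450.8 kN/m; ΣW sinα = 190.7 kN/m
Resisting = 203.5 + 450.8·tan28.5° = 203.5 + 244.7 = 448.3 kN/m
FS = 448.3 / 190.7 = 2.351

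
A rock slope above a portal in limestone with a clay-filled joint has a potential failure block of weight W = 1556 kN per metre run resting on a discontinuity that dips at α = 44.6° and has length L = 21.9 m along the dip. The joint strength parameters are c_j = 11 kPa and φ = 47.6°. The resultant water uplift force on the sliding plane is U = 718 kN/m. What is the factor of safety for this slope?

FS = 0.61

Resolving the block weight along and normal to the plane and applying the Mohr–Coulomb strength on the joint:
N' = W cosα − U = 1556·cos44.6° − 718 = 389.9 kN/m
Driving force T = W sinα = 1556·sin44.6° = 1092.6 kN/m
Resisting force R = c_j·L + N'·tanφ = 11·21.9 + 389.9·tan47.6° = 240.9 + 427.0 = 667.9 kN/m
FS = R / T = 667.9 / 1092.6 = 0.611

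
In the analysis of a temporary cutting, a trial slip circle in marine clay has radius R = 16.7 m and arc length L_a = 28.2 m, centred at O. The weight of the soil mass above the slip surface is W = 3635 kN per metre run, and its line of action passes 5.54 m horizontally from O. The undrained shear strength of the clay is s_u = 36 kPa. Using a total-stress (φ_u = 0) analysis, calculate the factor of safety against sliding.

FS = 0.84

Taking moments about the centre O, the resisting moment is provided by the undrained shear strength acting along the arc:
M_R = s_u·L_a·R = 36·28.20·16.7 = 16953.8 kN·m/m
M_D = W·d = 3635·5.54 = 20137.9 kN·m/m
FS = M_R / M_D = 16953.8 / 20137.9 = 0.842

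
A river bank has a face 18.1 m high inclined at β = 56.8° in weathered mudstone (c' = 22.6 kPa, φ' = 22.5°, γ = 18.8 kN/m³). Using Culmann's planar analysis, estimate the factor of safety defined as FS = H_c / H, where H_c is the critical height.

FS = 1.18

H_c = (4c'/γ) · sinβ cosφ' / [1 − cos(β − φ')]
    = (4·22.6/18.8) · sin56.8°·cos22.5° / [1 − cos34.3°]
    = 4.809 · 0.7731 / 0.1739 = 21.38 m
FS = H_c / H = 21.38 / 18.1 = 1.181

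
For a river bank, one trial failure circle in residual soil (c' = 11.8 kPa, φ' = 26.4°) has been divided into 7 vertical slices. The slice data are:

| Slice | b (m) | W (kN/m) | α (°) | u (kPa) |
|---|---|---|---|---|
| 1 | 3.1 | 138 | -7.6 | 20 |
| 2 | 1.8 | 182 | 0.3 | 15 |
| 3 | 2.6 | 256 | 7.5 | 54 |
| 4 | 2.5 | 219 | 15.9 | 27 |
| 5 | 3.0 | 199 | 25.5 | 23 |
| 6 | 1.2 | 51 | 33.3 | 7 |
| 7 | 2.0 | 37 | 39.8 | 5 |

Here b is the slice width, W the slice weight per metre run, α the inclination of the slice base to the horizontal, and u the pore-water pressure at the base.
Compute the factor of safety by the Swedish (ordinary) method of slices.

FS = 2.44

Ordinary method of slices: FS = Σ[c'·Δl_i + (W_i cosα_i − u_i·Δl_i)·tanφ'] / Σ W_i sinα_i, with Δl_i = b_i / cosα_i.
Slice 1: Δl = 3.1/cos(-7.6°) = 3.127 m; N'_1 = 138·cos(-7.6°) − 20·3.127 = 74.2; c'Δl = 36.90; W sinα = -18.3
Slice 2: Δl = 1.8/cos0.3° = 1.800 m; N'_2 = 182·cos0.3° − 15·1.800 = 155.0; c'Δl = 21.24; W sinα = 1.0
Slice 3: Δl = 2.6/cos7.5° = 2.622 m; N'_3 = 256·cos7.5° − 54·2.622 = 112.2; c'Δl = 30.94; W sinα = 33.4
Slice 4: Δl = 2.5/cos15.9° = 2.599 m; N'_4 = 219·cos15.9° − 27·2.599 = 140.4; c'Δl = 30.67; W sinα = 60.0
Slice 5: Δl = 3.0/cos25.5° = 3.324 m; N'_5 = 199·cos25.5° − 23·3.324 = 103.2; c'Δl = 39.22; W sinα = 85.7
Slice 6: Δl = 1.2/cos33.3° = 1.436 m; N'_6 = 51·cos33.3° − 7·1.436 = 32.6; c'Δl = 16.94; W sinα = 28.0
Slice 7: Δl = 2.0/cos39.8° = 2.603 m; N'_7 = 37·cos39.8° − 5·2.603 = 15.4; c'Δl = 30.72; W sinα = 23.7
Σc'Δl = 206.6 kN/m; ΣN' = 633.0 kN/m; ΣW sinα = 213.5 kN/m
Resisting = 206.6 + 633.0·tan26.4° = 206.6 + 314.2 = 520.9 kN/m
FS = 520.9 / 213.5 = 2.440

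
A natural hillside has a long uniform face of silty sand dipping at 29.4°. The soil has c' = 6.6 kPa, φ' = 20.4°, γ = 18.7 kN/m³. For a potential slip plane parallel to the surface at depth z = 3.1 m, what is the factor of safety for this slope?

FS = 0.93

For an infinite slope with a slip plane parallel to the surface (no pore pressure): FS = [c' + γz cos²β tanφ'] / [γz sinβ cosβ].
γz = 18.7·3.1 = 57.97 kN/m²
Numerator = 6.6 + 57.97·cos²29.4°·tan20.4° = 6.6 + 57.97·0.7590·0.3719 = 22.963 kPa
Denominator = 57.97·sin29.4°·cos29.4° = 57.97·0.4909·0.8712 = 24.793 kPa
FS = 22.963 / 24.793 = 0.926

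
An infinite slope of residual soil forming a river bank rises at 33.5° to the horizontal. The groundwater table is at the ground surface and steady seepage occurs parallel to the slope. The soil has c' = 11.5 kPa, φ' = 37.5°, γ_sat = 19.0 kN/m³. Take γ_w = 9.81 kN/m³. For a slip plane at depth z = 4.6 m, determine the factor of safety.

FS = 0.85

With seepage parallel to the slope and the water table at the surface, the effective normal stress on the slip plane uses the buoyant unit weight γ' = γ_sat − γ_w while the driving shear stress uses γ_sat:
FS = [c' + γ' z cos²β tanφ'] / [γ_sat z sinβ cosβ]
γ' = 19.0 − 9.81 = 9.19 kN/m³
Numerator = 11.5 + 9.19·4.6·cos²33.5°·tan37.5° = 11.5 + 9.19·4.6·0.6954·0.7673 = 34.056 kPa
Denominator = 19.0·4.6·sin33.5°·cos33.5° = 19.0·4.6·0.5519·0.8339 = 40.226 kPa
FS = 34.056 / 40.226 = 0.847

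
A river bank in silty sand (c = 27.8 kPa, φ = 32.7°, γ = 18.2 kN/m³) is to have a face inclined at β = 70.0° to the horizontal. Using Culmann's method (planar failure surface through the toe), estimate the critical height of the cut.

H_c = 23.62 m

Culmann's analysis gives the critical failure plane at α_cr = (β + φ)/2 = (70.0 + 32.7)/2 = 51.4°, and the critical height
H_c = (4c/γ) · sinβ cosφ / [1 − cos(β − φ)]
    = (4·27.8/18.2) · sin70.0°·cos32.7° / [1 − cos(37.3°)]
    = 6.110 · 0.9397·0.8415 / [1 − 0.7955]
    = 6.110 · 0.7908 / 0.2045
    = 23.62 m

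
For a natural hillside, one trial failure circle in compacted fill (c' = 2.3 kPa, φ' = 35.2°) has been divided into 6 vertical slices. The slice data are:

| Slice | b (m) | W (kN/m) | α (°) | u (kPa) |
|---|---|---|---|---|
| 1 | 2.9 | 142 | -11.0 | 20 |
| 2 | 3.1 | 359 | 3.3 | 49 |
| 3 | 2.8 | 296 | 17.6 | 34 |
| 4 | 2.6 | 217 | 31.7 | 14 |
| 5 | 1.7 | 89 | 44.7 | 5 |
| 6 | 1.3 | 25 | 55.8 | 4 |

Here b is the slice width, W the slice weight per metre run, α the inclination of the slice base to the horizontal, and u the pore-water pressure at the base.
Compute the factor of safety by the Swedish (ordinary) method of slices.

Ordinary method of slices: FS = Σ[c'·Δl_i + (W_i cosα_i − u_i·Δl_i)·tanφ'] / Σ W_i sinα_i, with Δl_i = b_i / cosα_i.
Slice 1: Δl = 2.9/cos(-11.0°) = 2.954 m; N'_1 = 142·cos(-11.0°) − 20·2.954 = 80.3; c'Δl = 6.79; W sinα = -27.1
Slice 2: Δl = 3.1/cos3.3° = 3.105 m; N'_2 = 359·cos3.3° − 49·3.105 = 206.3; c'Δl = 7.14; W sinα = 20.7
Slice 3: Δl = 2.8/cos17.6° = 2.938 m; N'_3 = 296·cos17.6° − 34·2.938 = 182.3; c'Δl = 6.76; W sinα = 89.5
Slice 4: Δl = 2.6/cos31.7° = 3.056 m; N'_4 = 217·cos31.7° − 14·3.056 = 141.8; c'Δl = 7.03; W sinα = 114.0
Slice 5: Δl = 1.7/cos44.7° = 2.392 m; N'_5 = 89·cos44.7° − 5·2.392 = 51.3; c'Δl = 5.50; W sinα = 62.6
Slice 6: Δl = 1.3/cos55.8° = 2.313 m; N'_6 = 25·cos55.8° − 4·2.313 = 4.8; c'Δl = 5.32; W sinα = 20.7
Σc'Δl = 38.5 kN/m; ΣN' = 666.8 kN/m; ΣW sinα = 280.4 kN/m
Resisting = 38.5 + 666.8·tan35.2° = 38.5 + 470.4 = 508.9 kN/m
FS = 508.9 / 280.4 = 1.815

FS = 1.82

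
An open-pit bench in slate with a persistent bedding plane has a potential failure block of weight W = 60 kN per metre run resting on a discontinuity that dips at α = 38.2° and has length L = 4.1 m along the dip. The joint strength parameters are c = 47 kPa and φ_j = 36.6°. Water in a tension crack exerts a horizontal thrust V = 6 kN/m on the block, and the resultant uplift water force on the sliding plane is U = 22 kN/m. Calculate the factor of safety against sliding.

Resolving the block weight along and normal to the plane and applying the Mohr–Coulomb strength on the joint:
N' = W cosα − U − V sinα = 60·cos38.2° − 22 − 6·sin38.2° = 21.4 kN/m
Driving force T = W sinα + V cosα = 60·sin38.2° + 6·cos38.2° = 41.8 kN/m
Resisting force R = c·L + N'·tanφ_j = 47·4.1 + 21.4·tan36.6° = 192.7 + 15.9 = 208.6 kN/m
FS = R / T = 208.6 / 41.8 = 4.989

FS = 4.99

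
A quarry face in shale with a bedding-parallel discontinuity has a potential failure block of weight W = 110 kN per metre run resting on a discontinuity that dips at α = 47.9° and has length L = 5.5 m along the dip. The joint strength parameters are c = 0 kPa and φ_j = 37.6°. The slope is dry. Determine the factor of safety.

Resolving the block weight along and normal to the plane and applying the Mohr–Coulomb strength on the joint:
N' = W cosα = 110·cos47.9° = 73.7 kN/m
Driving force T = W sinα = 110·sin47.9° = 81.6 kN/m
Resisting force R = c·L + N'·tanφ_j = 0·5.5 + 73.7·tan37.6° = 0.0 + 56.8 = 56.8 kN/m
FS = R / T = 56.8 / 81.6 = 0.696

FS = 0.70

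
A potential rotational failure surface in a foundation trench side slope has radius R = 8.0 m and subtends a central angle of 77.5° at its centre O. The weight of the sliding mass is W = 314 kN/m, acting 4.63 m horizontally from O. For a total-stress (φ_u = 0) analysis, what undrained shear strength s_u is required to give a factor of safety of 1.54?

s_u = 25.9 kPa

FS = s_u·L_a·R / (W·d), so s_u = FS·W·d / (L_a·R).
Arc length L_a = R·θ = 8.0·(77.5°·π/180) = 8.0·1.3526 = 10.82 m
s_u = 1.54·314·4.63 / (10.82·8.0) = 2238.9 / 86.57 = 25.86 kPa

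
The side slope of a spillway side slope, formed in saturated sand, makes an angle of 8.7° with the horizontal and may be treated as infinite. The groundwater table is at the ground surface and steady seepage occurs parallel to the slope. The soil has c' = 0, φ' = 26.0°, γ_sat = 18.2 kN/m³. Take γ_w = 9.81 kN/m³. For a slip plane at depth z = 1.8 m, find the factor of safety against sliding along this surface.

With seepage parallel to the slope and the water table at the surface, the effective normal stress on the slip plane uses the buoyant unit weight γ' = γ_sat − γ_w while the driving shear stress uses γ_sat:
FS = [c' + γ' z cos²β tanφ'] / [γ_sat z sinβ cosβ]
(For c' = 0 this reduces to FS = (γ'/γ_sat)·tanφ'/tanβ.)
γ' = 18.2 − 9.81 = 8.39 kN/m³
Numerator = 0.0 + 8.39·1.8·cos²8.7°·tan26.0° = 0.0 + 8.39·1.8·0.9771·0.4877 = 7.197 kPa
Denominator = 18.2·1.8·sin8.7°·cos8.7° = 18.2·1.8·0.1513·0.9885 = 4.898 kPa
FS = 7.197 / 4.898 = 1.469

FS = 1.47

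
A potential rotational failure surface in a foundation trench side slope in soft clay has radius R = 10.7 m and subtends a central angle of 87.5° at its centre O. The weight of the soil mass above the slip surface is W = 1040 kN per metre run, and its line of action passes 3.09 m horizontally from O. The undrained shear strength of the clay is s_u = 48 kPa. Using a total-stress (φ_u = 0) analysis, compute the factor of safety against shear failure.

Taking moments about the centre O, the resisting moment is provided by the undrained shear strength acting along the arc:
Arc length L_a = R·θ = 10.7·(87.5°·π/180) = 10.7·1.5272 = 16.34 m
M_R = s_u·L_a·R = 48·16.34·10.7 = 8392.6 kN·m/m
M_D = W·d = 1040·3.09 = 3213.6 kN·m/m
FS = M_R / M_D = 8392.6 / 3213.6 = 2.612

FS = 2.61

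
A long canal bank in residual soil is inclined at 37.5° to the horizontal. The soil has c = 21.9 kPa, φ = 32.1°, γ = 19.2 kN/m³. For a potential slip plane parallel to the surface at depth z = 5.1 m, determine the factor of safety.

FS = 1.28

For an infinite slope with a slip plane parallel to the surface (no pore pressure): FS = [c + γz cos²β tanφ] / [γz sinβ cosβ].
γz = 19.2·5.1 = 97.92 kN/m²
Numerator = 21.9 + 97.92·cos²37.5°·tan32.1° = 21.9 + 97.92·0.6294·0.6273 = 60.562 kPa
Denominator = 97.92·sin37.5°·cos37.5° = 97.92·0.6088·0.7934 = 47.292 kPa
FS = 60.562 / 47.292 = 1.281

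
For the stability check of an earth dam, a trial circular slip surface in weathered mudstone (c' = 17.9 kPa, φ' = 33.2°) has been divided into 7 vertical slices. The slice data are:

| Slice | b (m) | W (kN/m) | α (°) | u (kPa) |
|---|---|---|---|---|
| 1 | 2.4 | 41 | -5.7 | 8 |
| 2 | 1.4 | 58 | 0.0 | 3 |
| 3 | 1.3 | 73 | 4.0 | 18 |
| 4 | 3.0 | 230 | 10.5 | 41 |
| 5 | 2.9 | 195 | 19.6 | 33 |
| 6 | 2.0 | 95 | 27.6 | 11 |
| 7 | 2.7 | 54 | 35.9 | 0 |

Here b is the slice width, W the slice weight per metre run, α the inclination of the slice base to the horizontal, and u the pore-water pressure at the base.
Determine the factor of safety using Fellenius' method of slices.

FS = 3.10

Ordinary method of slices: FS = Σ[c'·Δl_i + (W_i cosα_i − u_i·Δl_i)·tanφ'] / Σ W_i sinα_i, with Δl_i = b_i / cosα_i.
Slice 1: Δl = 2.4/cos(-5.7°) = 2.412 m; N'_1 = 41·cos(-5.7°) − 8·2.412 = 21.5; c'Δl = 43.17; W sinα = -4.1
Slice 2: Δl = 1.4/cos0.0° = 1.400 m; N'_2 = 58·cos0.0° − 3·1.400 = 53.8; c'Δl = 25.06; W sinα = 0.0
Slice 3: Δl = 1.3/cos4.0° = 1.303 m; N'_3 = 73·cos4.0° − 18·1.303 = 49.4; c'Δl = 23.33; W sinα = 5.1
Slice 4: Δl = 3.0/cos10.5° = 3.051 m; N'_4 = 230·cos10.5° − 41·3.051 = 101.1; c'Δl = 54.61; W sinα = 41.9
Slice 5: Δl = 2.9/cos19.6° = 3.078 m; N'_5 = 195·cos19.6° − 33·3.078 = 82.1; c'Δl = 55.10; W sinα = 65.4
Slice 6: Δl = 2.0/cos27.6° = 2.257 m; N'_6 = 95·cos27.6° − 11·2.257 = 59.4; c'Δl = 40.40; W sinα = 44.0
Slice 7: Δl = 2.7/cos35.9° = 3.333 m; N'_7 = 54·cos35.9° − 0·3.333 = 43.7; c'Δl = 59.66; W sinα = 31.7
Σc'Δl = 301.3 kN/m; ΣN' = 410.9 kN/m; ΣW sinα = 184.0 kN/m
Resisting = 301.3 + 410.9·tan33.2° = 301.3 + 268.9 = 570.3 kN/m
FS = 570.3 / 184.0 = 3.099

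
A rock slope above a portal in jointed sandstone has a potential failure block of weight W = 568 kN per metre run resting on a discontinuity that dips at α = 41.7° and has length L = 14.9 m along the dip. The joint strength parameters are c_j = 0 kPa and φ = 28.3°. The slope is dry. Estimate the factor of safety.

FS = 0.60

Resolving the block weight along and normal to the plane and applying the Mohr–Coulomb strength on the joint:
N' = W cosα = 568·cos41.7° = 424.1 kN/m
Driving force T = W sinα = 568·sin41.7° = 377.9 kN/m
Resisting force R = c_j·L + N'·tanφ = 0·14.9 + 424.1·tan28.3° = 0.0 + 228.3 = 228.3 kN/m
FS = R / T = 228.3 / 377.9 = 0.604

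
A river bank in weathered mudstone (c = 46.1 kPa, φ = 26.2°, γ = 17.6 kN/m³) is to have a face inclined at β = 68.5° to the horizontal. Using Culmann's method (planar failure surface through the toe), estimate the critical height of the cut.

Culmann's analysis gives the critical failure plane at α_cr = (β + φ)/2 = (68.5 + 26.2)/2 = 47.4°, and the critical height
H_c = (4c/γ) · sinβ cosφ / [1 − cos(β − φ)]
    = (4·46.1/17.6) · sin68.5°·cos26.2° / [1 − cos(42.3°)]
    = 10.477 · 0.9304·0.8973 / [1 − 0.7396]
    = 10.477 · 0.8348 / 0.2604
    = 33.59 m

H_c = 33.59 m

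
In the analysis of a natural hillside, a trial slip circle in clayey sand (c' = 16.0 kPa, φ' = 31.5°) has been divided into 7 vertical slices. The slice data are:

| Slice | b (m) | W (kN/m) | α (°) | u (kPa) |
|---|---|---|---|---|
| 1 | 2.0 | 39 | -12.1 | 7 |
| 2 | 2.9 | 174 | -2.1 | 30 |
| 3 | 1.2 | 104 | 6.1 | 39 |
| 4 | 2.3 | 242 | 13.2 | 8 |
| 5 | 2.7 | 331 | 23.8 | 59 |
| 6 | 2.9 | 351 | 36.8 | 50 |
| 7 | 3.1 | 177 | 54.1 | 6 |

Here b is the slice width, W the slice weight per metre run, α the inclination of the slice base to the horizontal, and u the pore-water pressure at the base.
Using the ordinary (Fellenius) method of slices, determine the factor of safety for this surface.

Ordinary method of slices: FS = Σ[c'·Δl_i + (W_i cosα_i − u_i·Δl_i)·tanφ'] / Σ W_i sinα_i, with Δl_i = b_i / cosα_i.
Slice 1: Δl = 2.0/cos(-12.1°) = 2.045 m; N'_1 = 39·cos(-12.1°) − 7·2.045 = 23.8; c'Δl = 32.73; W sinα = -8.2
Slice 2: Δl = 2.9/cos(-2.1°) = 2.902 m; N'_2 = 174·cos(-2.1°) − 30·2.902 = 86.8; c'Δl = 46.43; W sinα = -6.4
Slice 3: Δl = 1.2/cos6.1° = 1.207 m; N'_3 = 104·cos6.1° − 39·1.207 = 56.3; c'Δl = 19.31; W sinα = 11.1
Slice 4: Δl = 2.3/cos13.2° = 2.362 m; N'_4 = 242·cos13.2° − 8·2.362 = 216.7; c'Δl = 37.80; W sinα = 55.3
Slice 5: Δl = 2.7/cos23.8° = 2.951 m; N'_5 = 331·cos23.8° − 59·2.951 = 128.7; c'Δl = 47.22; W sinα = 133.6
Slice 6: Δl = 2.9/cos36.8° = 3.622 m; N'_6 = 351·cos36.8° − 50·3.622 = 100.0; c'Δl = 57.95; W sinα = 210.3
Slice 7: Δl = 3.1/cos54.1° = 5.287 m; N'_7 = 177·cos54.1° − 6·5.287 = 72.1; c'Δl = 84.59; W sinα = 143.4
Σc'Δl = 326.0 kN/m; ΣN' = 684.5 kN/m; ΣW sinα = 539.0 kN/m
Resisting = 326.0 + 684.5·tan31.5° = 326.0 + 419.4 = 745.5 kN/m
FS = 745.5 / 539.0 = 1.383

FS = 1.38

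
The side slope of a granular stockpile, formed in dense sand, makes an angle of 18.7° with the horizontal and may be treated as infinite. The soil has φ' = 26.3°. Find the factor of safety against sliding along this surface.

For a dry cohesionless infinite slope the factor of safety is FS = tanφ' / tanβ.
FS = tan26.3° / tan18.7° = 0.4942 / 0.3385 = 1.460

FS = 1.46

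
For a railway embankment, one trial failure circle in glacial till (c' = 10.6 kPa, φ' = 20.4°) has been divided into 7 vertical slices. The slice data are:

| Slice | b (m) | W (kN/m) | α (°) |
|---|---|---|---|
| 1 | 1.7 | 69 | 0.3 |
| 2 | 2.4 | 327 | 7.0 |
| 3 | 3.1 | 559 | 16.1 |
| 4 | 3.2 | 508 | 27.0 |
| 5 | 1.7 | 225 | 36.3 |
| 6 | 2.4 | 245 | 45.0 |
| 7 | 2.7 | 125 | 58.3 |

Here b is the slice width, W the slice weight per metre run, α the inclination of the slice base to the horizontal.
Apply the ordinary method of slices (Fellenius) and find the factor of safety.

FS = 1.07

Ordinary method of slices: FS = Σ[c'·Δl_i + (W_i cosα_i)·tanφ'] / Σ W_i sinα_i, with Δl_i = b_i / cosα_i.
Slice 1: Δl = 1.7/cos0.3° = 1.700 m; N'_1 = 69·cos0.3° = 69.0; c'Δl = 18.02; W sinα = 0.4
Slice 2: Δl = 2.4/cos7.0° = 2.418 m; N'_2 = 327·cos7.0° = 324.6; c'Δl = 25.63; W sinα = 39.9
Slice 3: Δl = 3.1/cos16.1° = 3.227 m; N'_3 = 559·cos16.1° = 537.1; c'Δl = 34.20; W sinα = 155.0
Slice 4: Δl = 3.2/cos27.0° = 3.591 m; N'_4 = 508·cos27.0° = 452.6; c'Δl = 38.07; W sinα = 230.6
Slice 5: Δl = 1.7/cos36.3° = 2.109 m; N'_5 = 225·cos36.3° = 181.3; c'Δl = 22.36; W sinα = 133.2
Slice 6: Δl = 2.4/cos45.0° = 3.394 m; N'_6 = 245·cos45.0° = 173.2; c'Δl = 35.98; W sinα = 173.2
Slice 7: Δl = 2.7/cos58.3° = 5.138 m; N'_7 = 125·cos58.3° = 65.7; c'Δl = 54.47; W sinα = 106.4
Σc'Δl = 228.7 kN/m; ΣN' = 1803.5 kN/m; ΣW sinα = 838.7 kN/m
Resisting = 228.7 + 1803.5·tan20.4° = 228.7 + 670.7 = 899.5 kN/m
FS = 899.5 / 838.7 = 1.072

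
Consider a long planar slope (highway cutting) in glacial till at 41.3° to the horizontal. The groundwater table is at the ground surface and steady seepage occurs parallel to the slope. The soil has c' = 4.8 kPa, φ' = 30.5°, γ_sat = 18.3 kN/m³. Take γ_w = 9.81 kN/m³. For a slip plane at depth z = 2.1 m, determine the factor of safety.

With seepage parallel to the slope and the water table at the surface, the effective normal stress on the slip plane uses the buoyant unit weight γ' = γ_sat − γ_w while the driving shear stress uses γ_sat:
FS = [c' + γ' z cos²β tanφ'] / [γ_sat z sinβ cosβ]
γ' = 18.3 − 9.81 = 8.49 kN/m³
Numerator = 4.8 + 8.49·2.1·cos²41.3°·tan30.5° = 4.8 + 8.49·2.1·0.5644·0.5890 = 10.727 kPa
Denominator = 18.3·2.1·sin41.3°·cos41.3° = 18.3·2.1·0.6600·0.7513 = 19.055 kPa
FS = 10.727 / 19.055 = 0.563

FS = 0.56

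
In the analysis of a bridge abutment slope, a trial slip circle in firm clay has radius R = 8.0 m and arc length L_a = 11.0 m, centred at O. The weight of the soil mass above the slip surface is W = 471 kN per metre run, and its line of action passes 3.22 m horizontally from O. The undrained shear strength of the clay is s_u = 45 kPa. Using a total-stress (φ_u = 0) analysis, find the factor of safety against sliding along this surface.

Taking moments about the centre O, the resisting moment is provided by the undrained shear strength acting along the arc:
M_R = s_u·L_a·R = 45·11.00·8.0 = 3960.0 kN·m/m
M_D = W·d = 471·3.22 = 1516.6 kN·m/m
FS = M_R / M_D = 3960.0 / 1516.6 = 2.611

FS = 2.61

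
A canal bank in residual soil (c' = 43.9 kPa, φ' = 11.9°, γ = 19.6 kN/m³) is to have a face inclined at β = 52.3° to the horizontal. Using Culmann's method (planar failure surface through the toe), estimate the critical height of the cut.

Culmann's analysis gives the critical failure plane at α_cr = (β + φ')/2 = (52.3 + 11.9)/2 = 32.1°, and the critical height
H_c = (4c'/γ) · sinβ cosφ' / [1 − cos(β − φ')]
    = (4·43.9/19.6) · sin52.3°·cos11.9° / [1 − cos(40.4°)]
    = 8.959 · 0.7912·0.9785 / [1 − 0.7615]
    = 8.959 · 0.7742 / 0.2385
    = 29.09 m

H_c = 29.09 m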